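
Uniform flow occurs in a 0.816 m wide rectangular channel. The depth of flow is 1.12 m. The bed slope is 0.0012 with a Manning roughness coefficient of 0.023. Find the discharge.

Q = 0.616 m³/s

Flow area A = b·y = 0.816 × 1.12 = 0.9139 m². Wetted perimeter P = b + 2y = 0.816 + 2×1.12 = 3.056 m.
Hydraulic radius R = A/P = 0.9139/3.056 = 0.2991 m.
Manning's equation: Q = (1/n) A R^(2/3) S^(1/2) = (1/0.023) × 0.9139 × 0.2991^(2/3) × 0.0012^(1/2) = 0.616 m³/s.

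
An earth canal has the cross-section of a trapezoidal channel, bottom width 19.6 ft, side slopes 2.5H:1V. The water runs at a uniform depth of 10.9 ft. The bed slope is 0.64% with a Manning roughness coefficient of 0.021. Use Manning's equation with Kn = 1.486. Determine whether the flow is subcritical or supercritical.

With bottom width b = 19.6 ft and side slope z = 2.5: A = (b + zy)y = (19.6 + 2.5×10.9)×10.9 = 510.7 ft²; P = b + 2y√(1+z²) = 19.6 + 2×10.9×2.693 = 78.3 ft.
Hydraulic radius R = A/P = 510.7/78.3 = 6.522 ft.
V = (1.486/n) R^(2/3) √S = (1.486/0.021) × 6.522^(2/3) × √0.0064 = 19.76 ft/s. Hydraulic depth D_h = A/T = 510.7/74.1 = 6.892 ft.
Froude number Fr = V/√(g·D_h) = 19.76/√(32.2×6.892) = 1.33, which is greater than 1, so the flow is supercritical.

supercritical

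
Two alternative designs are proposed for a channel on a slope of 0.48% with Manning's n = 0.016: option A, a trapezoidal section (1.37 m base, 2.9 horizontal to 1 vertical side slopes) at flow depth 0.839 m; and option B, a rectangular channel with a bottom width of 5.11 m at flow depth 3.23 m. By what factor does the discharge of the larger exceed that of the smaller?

Channel A: With bottom width b = 1.37 m and side slope z = 2.9: A = (b + zy)y = (1.37 + 2.9×0.839)×0.839 = 3.191 m²; P = b + 2y√(1+z²) = 1.37 + 2×0.839×3.068 = 6.517 m. Hydraulic radius R = A/P = 3.191/6.517 = 0.4896 m. Q_A = (1/0.016)·3.191·0.4896^(2/3)·√0.0048 = 8.583 m³/s.
Channel B: Flow area A = b·y = 5.11 × 3.23 = 16.51 m². Wetted perimeter P = b + 2y = 5.11 + 2×3.23 = 11.57 m. Hydraulic radius R = A/P = 16.51/11.57 = 1.427 m. Q_B = (1/0.016)·16.51·1.427^(2/3)·√0.0048 = 90.57 m³/s.
The larger discharge is 90.57 m³/s and the smaller is 8.583 m³/s; the ratio is 10.6.

10.6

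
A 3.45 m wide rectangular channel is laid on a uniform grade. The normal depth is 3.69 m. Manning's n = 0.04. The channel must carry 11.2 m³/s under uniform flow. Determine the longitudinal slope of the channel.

Flow area A = b·y = 3.45 × 3.69 = 12.73 m². Wetted perimeter P = b + 2y = 3.45 + 2×3.69 = 10.83 m.
Hydraulic radius R = A/P = 12.73/10.83 = 1.175 m.
From Manning's equation, S = [nQ / (1 A R^(2/3))]² = [0.04 × 11.2 / (1 × 12.73 × 1.175^(2/3))]² = 0.000998.

S = 0.000998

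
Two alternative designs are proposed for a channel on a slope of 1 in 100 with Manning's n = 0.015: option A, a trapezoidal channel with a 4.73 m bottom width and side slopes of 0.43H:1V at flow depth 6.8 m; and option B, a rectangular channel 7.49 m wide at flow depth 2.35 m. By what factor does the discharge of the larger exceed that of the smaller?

4.45

Channel A: With bottom width b = 4.73 m and side slope z = 0.43: A = (b + zy)y = (4.73 + 0.43×6.8)×6.8 = 52.05 m²; P = b + 2y√(1+z²) = 4.73 + 2×6.8×1.089 = 19.53 m. Hydraulic radius R = A/P = 52.05/19.53 = 2.664 m. Q_A = (1/0.015)·52.05·2.664^(2/3)·√0.01 = 666.9 m³/s.
Channel B: Flow area A = b·y = 7.49 × 2.35 = 17.6 m². Wetted perimeter P = b + 2y = 7.49 + 2×2.35 = 12.19 m. Hydraulic radius R = A/P = 17.6/12.19 = 1.444 m. Q_B = (1/0.015)·17.6·1.444^(2/3)·√0.01 = 149.9 m³/s.
The larger discharge is 666.9 m³/s and the smaller is 149.9 m³/s; the ratio is 4.45.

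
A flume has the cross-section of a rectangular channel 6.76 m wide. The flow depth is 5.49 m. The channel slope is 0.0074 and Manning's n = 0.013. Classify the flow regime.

supercritical

Flow area A = b·y = 6.76 × 5.49 = 37.11 m². Wetted perimeter P = b + 2y = 6.76 + 2×5.49 = 17.74 m.
Hydraulic radius R = A/P = 37.11/17.74 = 2.092 m.
V = (1/n) R^(2/3) √S = (1/0.013) × 2.092^(2/3) × √0.0074 = 10.82 m/s. Hydraulic depth D_h = A/T = 37.11/6.76 = 5.49 m.
Froude number Fr = V/√(g·D_h) = 10.82/√(9.81×5.49) = 1.47, which is greater than 1, so the flow is supercritical.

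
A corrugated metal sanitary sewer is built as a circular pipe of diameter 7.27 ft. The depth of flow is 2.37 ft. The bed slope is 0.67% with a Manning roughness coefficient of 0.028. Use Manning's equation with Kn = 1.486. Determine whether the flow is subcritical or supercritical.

subcritical

For a circular section of diameter D = 7.27 ft at depth y = 2.37 ft, the central angle is θ = 2 arccos(1 − 2y/D) = 2.431 rad. Then A = (D²/8)(θ − sin θ) = 11.75 ft² and P = Dθ/2 = 8.836 ft.
Hydraulic radius R = A/P = 11.75/8.836 = 1.33 ft.
V = (1.486/n) R^(2/3) √S = (1.486/0.028) × 1.33^(2/3) × √0.0067 = 5.253 ft/s. Hydraulic depth D_h = A/T = 11.75/6.816 = 1.724 ft.
Froude number Fr = V/√(g·D_h) = 5.253/√(32.2×1.724) = 0.705, which is less than 1, so the flow is subcritical.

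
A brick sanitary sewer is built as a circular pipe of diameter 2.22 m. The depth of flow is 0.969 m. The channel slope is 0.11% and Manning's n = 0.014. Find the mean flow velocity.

V = 1.51 m/s

For a circular section of diameter D = 2.22 m at depth y = 0.969 m, the central angle is θ = 2 arccos(1 − 2y/D) = 2.887 rad. Then A = (D²/8)(θ − sin θ) = 1.623 m² and P = Dθ/2 = 3.204 m.
Hydraulic radius R = A/P = 1.623/3.204 = 0.5066 m.
From Manning's equation, V = (1/n) R^(2/3) S^(1/2) = (1/0.014) × 0.5066^(2/3) × 0.0011^(1/2) = 1.51 m/s.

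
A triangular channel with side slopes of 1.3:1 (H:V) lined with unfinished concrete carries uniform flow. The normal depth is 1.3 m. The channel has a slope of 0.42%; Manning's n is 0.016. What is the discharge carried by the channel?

For a triangular section with side slope z = 1.3: A = zy² = 1.3×1.3² = 2.197 m²; P = 2y√(1+z²) = 2×1.3×1.64 = 4.264 m.
Hydraulic radius R = A/P = 2.197/4.264 = 0.5152 m.
Manning's equation: Q = (1/n) A R^(2/3) S^(1/2) = (1/0.016) × 2.197 × 0.5152^(2/3) × 0.0042^(1/2) = 5.72 m³/s.

Q = 5.72 m³/s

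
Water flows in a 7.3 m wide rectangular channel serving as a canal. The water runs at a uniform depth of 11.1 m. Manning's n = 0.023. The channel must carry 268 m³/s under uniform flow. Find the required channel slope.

Flow area A = b·y = 7.3 × 11.1 = 81.03 m². Wetted perimeter P = b + 2y = 7.3 + 2×11.1 = 29.5 m.
Hydraulic radius R = A/P = 81.03/29.5 = 2.747 m.
From Manning's equation, S = [nQ / (1 A R^(2/3))]² = [0.023 × 268 / (1 × 81.03 × 2.747^(2/3))]² = 0.0015.

S = 0.0015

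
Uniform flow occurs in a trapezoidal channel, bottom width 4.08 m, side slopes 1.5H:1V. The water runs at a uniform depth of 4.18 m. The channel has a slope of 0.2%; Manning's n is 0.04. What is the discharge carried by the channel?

With bottom width b = 4.08 m and side slope z = 1.5: A = (b + zy)y = (4.08 + 1.5×4.18)×4.18 = 43.26 m²; P = b + 2y√(1+z²) = 4.08 + 2×4.18×1.803 = 19.15 m.
Hydraulic radius R = A/P = 43.26/19.15 = 2.259 m.
Manning's equation: Q = (1/n) A R^(2/3) S^(1/2) = (1/0.04) × 43.26 × 2.259^(2/3) × 0.002^(1/2) = 83.3 m³/s.

Q = 83.3 m³/s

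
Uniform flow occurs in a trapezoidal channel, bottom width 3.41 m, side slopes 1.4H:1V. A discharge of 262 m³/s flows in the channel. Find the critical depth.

y_c = 4.83 m

At critical depth, Q² T / (g A³) = 1, i.e. A³/T = Q²/g = 262²/9.81 = 6997.
Try y = 4.25 m: A³/T = 4112 — short.
Try y = 5.73 m: A³/T = 14450 — over.
Try y = 4.83 m: A³/T = 7003 — matches.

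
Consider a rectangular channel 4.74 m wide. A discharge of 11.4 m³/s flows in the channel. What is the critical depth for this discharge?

For a rectangular channel, critical depth y_c = (q²/g)^(1/3) where q = Q/b = 11.4/4.74 = 2.405 m²/s.
So y_c = (2.405²/9.81)^(1/3) = 0.839 m.

y_c = 0.839 m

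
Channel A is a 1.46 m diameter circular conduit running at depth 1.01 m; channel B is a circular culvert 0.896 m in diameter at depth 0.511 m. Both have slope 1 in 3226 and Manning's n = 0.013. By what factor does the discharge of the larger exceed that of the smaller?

Channel A: For a circular section of diameter D = 1.46 m at depth y = 1.01 m, the central angle is θ = 2 arccos(1 − 2y/D) = 3.929 rad. Then A = (D²/8)(θ − sin θ) = 1.236 m² and P = Dθ/2 = 2.868 m. Hydraulic radius R = A/P = 1.236/2.868 = 0.4308 m. Q_A = (1/0.013)·1.236·0.4308^(2/3)·√0.00031 = 0.9546 m³/s.
Channel B: For a circular section of diameter D = 0.896 m at depth y = 0.511 m, the central angle is θ = 2 arccos(1 − 2y/D) = 3.424 rad. Then A = (D²/8)(θ − sin θ) = 0.3715 m² and P = Dθ/2 = 1.534 m. Hydraulic radius R = A/P = 0.3715/1.534 = 0.2422 m. Q_B = (1/0.013)·0.3715·0.2422^(2/3)·√0.00031 = 0.1955 m³/s.
The larger discharge is 0.9546 m³/s and the smaller is 0.1955 m³/s; the ratio is 4.88.

4.88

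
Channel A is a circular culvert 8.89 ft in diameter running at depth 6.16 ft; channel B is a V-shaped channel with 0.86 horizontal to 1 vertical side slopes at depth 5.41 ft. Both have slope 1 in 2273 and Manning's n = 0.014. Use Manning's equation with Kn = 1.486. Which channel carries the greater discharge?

channel A

Channel A: For a circular section of diameter D = 8.89 ft at depth y = 6.16 ft, the central angle is θ = 2 arccos(1 − 2y/D) = 3.934 rad. Then A = (D²/8)(θ − sin θ) = 45.89 ft² and P = Dθ/2 = 17.49 ft. Hydraulic radius R = A/P = 45.89/17.49 = 2.625 ft. Q_A = (1.486/0.014)·45.89·2.625^(2/3)·√0.0004399 = 194.4 ft³/s.
Channel B: For a triangular section with side slope z = 0.86: A = zy² = 0.86×5.41² = 25.17 ft²; P = 2y√(1+z²) = 2×5.41×1.319 = 14.27 ft. Hydraulic radius R = A/P = 25.17/14.27 = 1.764 ft. Q_B = (1.486/0.014)·25.17·1.764^(2/3)·√0.0004399 = 81.8 ft³/s.
Q_A = 194.4 ft³/s vs Q_B = 81.8 ft³/s, so channel A carries more.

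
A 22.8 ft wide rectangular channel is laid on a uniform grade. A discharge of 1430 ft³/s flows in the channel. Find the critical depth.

For a rectangular channel, critical depth y_c = (q²/g)^(1/3) where q = Q/b = 1430/22.8 = 62.72 ft²/s.
So y_c = (62.72²/32.2)^(1/3) = 4.96 ft.

y_c = 4.96 ft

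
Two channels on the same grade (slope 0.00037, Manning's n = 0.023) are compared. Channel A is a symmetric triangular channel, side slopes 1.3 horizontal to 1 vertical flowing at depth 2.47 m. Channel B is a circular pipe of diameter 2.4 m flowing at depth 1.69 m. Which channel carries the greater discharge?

channel A

Channel A: For a triangular section with side slope z = 1.3: A = zy² = 1.3×2.47² = 7.931 m²; P = 2y√(1+z²) = 2×2.47×1.64 = 8.102 m. Hydraulic radius R = A/P = 7.931/8.102 = 0.9789 m. Q_A = (1/0.023)·7.931·0.9789^(2/3)·√0.00037 = 6.539 m³/s.
Channel B: For a circular section of diameter D = 2.4 m at depth y = 1.69 m, the central angle is θ = 2 arccos(1 − 2y/D) = 3.983 rad. Then A = (D²/8)(θ − sin θ) = 3.404 m² and P = Dθ/2 = 4.779 m. Hydraulic radius R = A/P = 3.404/4.779 = 0.7123 m. Q_B = (1/0.023)·3.404·0.7123^(2/3)·√0.00037 = 2.271 m³/s.
Q_A = 6.539 m³/s vs Q_B = 2.271 m³/s, so channel A carries more.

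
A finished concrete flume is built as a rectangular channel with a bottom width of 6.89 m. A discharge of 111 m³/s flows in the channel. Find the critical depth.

y_c = 2.98 m

For a rectangular channel, critical depth y_c = (q²/g)^(1/3) where q = Q/b = 111/6.89 = 16.11 m²/s.
So y_c = (16.11²/9.81)^(1/3) = 2.98 m.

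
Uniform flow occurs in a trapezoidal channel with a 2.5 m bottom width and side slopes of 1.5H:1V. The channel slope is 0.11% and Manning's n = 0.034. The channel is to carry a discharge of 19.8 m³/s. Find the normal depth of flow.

Manning's equation rearranged: A R^(2/3) = nQ / (1·√S) = 0.034 × 19.8 / (√0.0011) = 20.3.
Trying y = 3.05 m: A R^(2/3) = 29.5 — over.
Trying y = 2.04 m: A R^(2/3) = 12.46 — short.
Trying y = 2.57 m: A R^(2/3) = 20.32 — ≈ 20.3.

y_n = 2.57 m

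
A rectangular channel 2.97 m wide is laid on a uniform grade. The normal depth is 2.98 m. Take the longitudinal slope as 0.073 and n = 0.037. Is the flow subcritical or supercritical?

supercritical

Flow area A = b·y = 2.97 × 2.98 = 8.851 m². Wetted perimeter P = b + 2y = 2.97 + 2×2.98 = 8.93 m.
Hydraulic radius R = A/P = 8.851/8.93 = 0.9911 m.
V = (1/n) R^(2/3) √S = (1/0.037) × 0.9911^(2/3) × √0.073 = 7.259 m/s. Hydraulic depth D_h = A/T = 8.851/2.97 = 2.98 m.
Froude number Fr = V/√(g·D_h) = 7.259/√(9.81×2.98) = 1.34, which is greater than 1, so the flow is supercritical.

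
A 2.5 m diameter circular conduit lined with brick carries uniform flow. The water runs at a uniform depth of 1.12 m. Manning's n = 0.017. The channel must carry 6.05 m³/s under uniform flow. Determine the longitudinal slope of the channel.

For a circular section of diameter D = 2.5 m at depth y = 1.12 m, the central angle is θ = 2 arccos(1 − 2y/D) = 2.933 rad. Then A = (D²/8)(θ − sin θ) = 2.13 m² and P = Dθ/2 = 3.667 m.
Hydraulic radius R = A/P = 2.13/3.667 = 0.5809 m.
From Manning's equation, S = [nQ / (1 A R^(2/3))]² = [0.017 × 6.05 / (1 × 2.13 × 0.5809^(2/3))]² = 0.00481.

S = 0.00481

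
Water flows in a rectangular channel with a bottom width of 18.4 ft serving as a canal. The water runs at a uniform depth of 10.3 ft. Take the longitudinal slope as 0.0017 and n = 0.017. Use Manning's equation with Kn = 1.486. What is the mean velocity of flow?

V = 10.3 ft/s

Flow area A = b·y = 18.4 × 10.3 = 189.5 ft². Wetted perimeter P = b + 2y = 18.4 + 2×10.3 = 39 ft.
Hydraulic radius R = A/P = 189.5/39 = 4.859 ft.
From Manning's equation, V = (1.486/n) R^(2/3) S^(1/2) = (1.486/0.017) × 4.859^(2/3) × 0.0017^(1/2) = 10.3 ft/s.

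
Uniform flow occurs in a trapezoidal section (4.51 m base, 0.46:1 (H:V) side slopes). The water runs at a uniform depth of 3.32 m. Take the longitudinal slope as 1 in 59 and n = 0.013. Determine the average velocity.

With bottom width b = 4.51 m and side slope z = 0.46: A = (b + zy)y = (4.51 + 0.46×3.32)×3.32 = 20.04 m²; P = b + 2y√(1+z²) = 4.51 + 2×3.32×1.101 = 11.82 m.
Hydraulic radius R = A/P = 20.04/11.82 = 1.696 m.
From Manning's equation, V = (1/n) R^(2/3) S^(1/2) = (1/0.013) × 1.696^(2/3) × 0.01695^(1/2) = 14.2 m/s.

V = 14.2 m/s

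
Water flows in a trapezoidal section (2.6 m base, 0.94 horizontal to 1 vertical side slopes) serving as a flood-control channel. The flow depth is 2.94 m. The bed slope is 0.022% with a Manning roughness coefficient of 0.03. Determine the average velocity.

V = 0.641 m/s

With bottom width b = 2.6 m and side slope z = 0.94: A = (b + zy)y = (2.6 + 0.94×2.94)×2.94 = 15.77 m²; P = b + 2y√(1+z²) = 2.6 + 2×2.94×1.372 = 10.67 m.
Hydraulic radius R = A/P = 15.77/10.67 = 1.478 m.
From Manning's equation, V = (1/n) R^(2/3) S^(1/2) = (1/0.03) × 1.478^(2/3) × 0.00022^(1/2) = 0.641 m/s.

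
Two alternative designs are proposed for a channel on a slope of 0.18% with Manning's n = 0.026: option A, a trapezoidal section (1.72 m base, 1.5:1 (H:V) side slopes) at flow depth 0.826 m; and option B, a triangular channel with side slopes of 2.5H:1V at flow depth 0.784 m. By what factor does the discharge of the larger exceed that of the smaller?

2.02

Channel A: With bottom width b = 1.72 m and side slope z = 1.5: A = (b + zy)y = (1.72 + 1.5×0.826)×0.826 = 2.444 m²; P = b + 2y√(1+z²) = 1.72 + 2×0.826×1.803 = 4.698 m. Hydraulic radius R = A/P = 2.444/4.698 = 0.5202 m. Q_A = (1/0.026)·2.444·0.5202^(2/3)·√0.0018 = 2.58 m³/s.
Channel B: For a triangular section with side slope z = 2.5: A = zy² = 2.5×0.784² = 1.537 m²; P = 2y√(1+z²) = 2×0.784×2.693 = 4.222 m. Hydraulic radius R = A/P = 1.537/4.222 = 0.364 m. Q_B = (1/0.026)·1.537·0.364^(2/3)·√0.0018 = 1.278 m³/s.
The larger discharge is 2.58 m³/s and the smaller is 1.278 m³/s; the ratio is 2.02.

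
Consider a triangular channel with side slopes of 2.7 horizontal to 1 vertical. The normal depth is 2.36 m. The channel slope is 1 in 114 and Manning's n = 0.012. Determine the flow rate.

For a triangular section with side slope z = 2.7: A = zy² = 2.7×2.36² = 15.04 m²; P = 2y√(1+z²) = 2×2.36×2.879 = 13.59 m.
Hydraulic radius R = A/P = 15.04/13.59 = 1.107 m.
Manning's equation: Q = (1/n) A R^(2/3) S^(1/2) = (1/0.012) × 15.04 × 1.107^(2/3) × 0.008772^(1/2) = 126 m³/s.

Q = 126 m³/s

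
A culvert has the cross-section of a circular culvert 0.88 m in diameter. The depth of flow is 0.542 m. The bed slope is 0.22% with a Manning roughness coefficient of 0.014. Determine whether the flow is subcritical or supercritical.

subcritical

For a circular section of diameter D = 0.88 m at depth y = 0.542 m, the central angle is θ = 2 arccos(1 − 2y/D) = 3.609 rad. Then A = (D²/8)(θ − sin θ) = 0.3931 m² and P = Dθ/2 = 1.588 m.
Hydraulic radius R = A/P = 0.3931/1.588 = 0.2475 m.
V = (1/n) R^(2/3) √S = (1/0.014) × 0.2475^(2/3) × √0.0022 = 1.321 m/s. Hydraulic depth D_h = A/T = 0.3931/0.856 = 0.4592 m.
Froude number Fr = V/√(g·D_h) = 1.321/√(9.81×0.4592) = 0.622, which is less than 1, so the flow is subcritical.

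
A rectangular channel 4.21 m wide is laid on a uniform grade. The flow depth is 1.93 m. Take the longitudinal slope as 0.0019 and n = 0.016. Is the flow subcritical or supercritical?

Flow area A = b·y = 4.21 × 1.93 = 8.125 m². Wetted perimeter P = b + 2y = 4.21 + 2×1.93 = 8.07 m.
Hydraulic radius R = A/P = 8.125/8.07 = 1.007 m.
V = (1/n) R^(2/3) √S = (1/0.016) × 1.007^(2/3) × √0.0019 = 2.737 m/s. Hydraulic depth D_h = A/T = 8.125/4.21 = 1.93 m.
Froude number Fr = V/√(g·D_h) = 2.737/√(9.81×1.93) = 0.629, which is less than 1, so the flow is subcritical.

subcritical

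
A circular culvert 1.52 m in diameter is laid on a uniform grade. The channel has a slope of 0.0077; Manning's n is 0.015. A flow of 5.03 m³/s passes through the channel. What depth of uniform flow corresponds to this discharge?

y_n = 1.13 m

Manning's equation rearranged: A R^(2/3) = nQ / (1·√S) = 0.015 × 5.03 / (√0.0077) = 0.8598.
Try y = 1.23 m: A R^(2/3) = 0.9408 — high.
Try y = 0.903 m: A R^(2/3) = 0.6299 — low.
Try y = 1.13 m: A R^(2/3) = 0.8592 — close enough.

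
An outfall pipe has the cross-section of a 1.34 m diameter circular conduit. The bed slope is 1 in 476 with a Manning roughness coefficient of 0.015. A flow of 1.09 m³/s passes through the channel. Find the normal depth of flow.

y_n = 0.689 m

Manning's equation rearranged: A R^(2/3) = nQ / (1·√S) = 0.015 × 1.09 / (√0.002101) = 0.3567.
Try y = 0.572 m: A R^(2/3) = 0.2579 — low.
Try y = 0.865 m: A R^(2/3) = 0.5095 — high.
Try y = 0.689 m: A R^(2/3) = 0.3566 — close enough.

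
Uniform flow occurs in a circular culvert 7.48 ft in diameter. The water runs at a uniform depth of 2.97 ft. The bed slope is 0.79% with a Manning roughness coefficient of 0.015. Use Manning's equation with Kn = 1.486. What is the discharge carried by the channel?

For a circular section of diameter D = 7.48 ft at depth y = 2.97 ft, the central angle is θ = 2 arccos(1 − 2y/D) = 2.727 rad. Then A = (D²/8)(θ − sin θ) = 16.25 ft² and P = Dθ/2 = 10.2 ft.
Hydraulic radius R = A/P = 16.25/10.2 = 1.594 ft.
Manning's equation: Q = (1.486/n) A R^(2/3) S^(1/2) = (1.486/0.015) × 16.25 × 1.594^(2/3) × 0.0079^(1/2) = 195 ft³/s.

Q = 195 ft³/s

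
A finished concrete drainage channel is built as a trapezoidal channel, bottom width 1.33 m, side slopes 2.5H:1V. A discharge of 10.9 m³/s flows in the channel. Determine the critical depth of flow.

At critical depth, Q² T / (g A³) = 1, i.e. A³/T = Q²/g = 10.9²/9.81 = 12.11.
Trying y = 0.957 m: A³/T = 7.393 — too small.
Trying y = 1.08 m: A³/T = 12.25 — close enough.

y_c = 1.08 m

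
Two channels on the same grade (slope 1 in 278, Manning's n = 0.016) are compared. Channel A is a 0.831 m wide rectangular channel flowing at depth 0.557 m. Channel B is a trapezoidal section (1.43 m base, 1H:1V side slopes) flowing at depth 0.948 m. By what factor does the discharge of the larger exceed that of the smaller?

8.5

Channel A: Flow area A = b·y = 0.831 × 0.557 = 0.4629 m². Wetted perimeter P = b + 2y = 0.831 + 2×0.557 = 1.945 m. Hydraulic radius R = A/P = 0.4629/1.945 = 0.238 m. Q_A = (1/0.016)·0.4629·0.238^(2/3)·√0.003597 = 0.6663 m³/s.
Channel B: With bottom width b = 1.43 m and side slope z = 1: A = (b + zy)y = (1.43 + 1×0.948)×0.948 = 2.254 m²; P = b + 2y√(1+z²) = 1.43 + 2×0.948×1.414 = 4.111 m. Hydraulic radius R = A/P = 2.254/4.111 = 0.5483 m. Q_B = (1/0.016)·2.254·0.5483^(2/3)·√0.003597 = 5.661 m³/s.
The larger discharge is 5.661 m³/s and the smaller is 0.6663 m³/s; the ratio is 8.5.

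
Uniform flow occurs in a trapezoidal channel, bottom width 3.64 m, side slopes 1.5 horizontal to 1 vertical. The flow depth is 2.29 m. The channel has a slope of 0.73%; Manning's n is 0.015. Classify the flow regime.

With bottom width b = 3.64 m and side slope z = 1.5: A = (b + zy)y = (3.64 + 1.5×2.29)×2.29 = 16.2 m²; P = b + 2y√(1+z²) = 3.64 + 2×2.29×1.803 = 11.9 m.
Hydraulic radius R = A/P = 16.2/11.9 = 1.362 m.
V = (1/n) R^(2/3) √S = (1/0.015) × 1.362^(2/3) × √0.0073 = 6.998 m/s. Hydraulic depth D_h = A/T = 16.2/10.51 = 1.542 m.
Froude number Fr = V/√(g·D_h) = 6.998/√(9.81×1.542) = 1.8, which is greater than 1, so the flow is supercritical.

supercritical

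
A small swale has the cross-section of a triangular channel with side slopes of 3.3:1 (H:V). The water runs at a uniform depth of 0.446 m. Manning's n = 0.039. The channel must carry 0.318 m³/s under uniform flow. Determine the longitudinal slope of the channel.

S = 0.0028

For a triangular section with side slope z = 3.3: A = zy² = 3.3×0.446² = 0.6564 m²; P = 2y√(1+z²) = 2×0.446×3.448 = 3.076 m.
Hydraulic radius R = A/P = 0.6564/3.076 = 0.2134 m.
From Manning's equation, S = [nQ / (1 A R^(2/3))]² = [0.039 × 0.318 / (1 × 0.6564 × 0.2134^(2/3))]² = 0.0028.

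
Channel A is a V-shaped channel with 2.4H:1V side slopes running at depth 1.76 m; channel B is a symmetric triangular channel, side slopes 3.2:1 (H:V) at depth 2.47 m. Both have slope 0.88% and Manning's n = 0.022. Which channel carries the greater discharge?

channel B

Channel A: For a triangular section with side slope z = 2.4: A = zy² = 2.4×1.76² = 7.434 m²; P = 2y√(1+z²) = 2×1.76×2.6 = 9.152 m. Hydraulic radius R = A/P = 7.434/9.152 = 0.8123 m. Q_A = (1/0.022)·7.434·0.8123^(2/3)·√0.0088 = 27.6 m³/s.
Channel B: For a triangular section with side slope z = 3.2: A = zy² = 3.2×2.47² = 19.52 m²; P = 2y√(1+z²) = 2×2.47×3.353 = 16.56 m. Hydraulic radius R = A/P = 19.52/16.56 = 1.179 m. Q_B = (1/0.022)·19.52·1.179^(2/3)·√0.0088 = 92.89 m³/s.
Q_A = 27.6 m³/s vs Q_B = 92.89 m³/s, so channel B carries more.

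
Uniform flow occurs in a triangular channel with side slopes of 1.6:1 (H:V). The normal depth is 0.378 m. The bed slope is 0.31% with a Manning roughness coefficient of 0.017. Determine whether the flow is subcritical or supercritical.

For a triangular section with side slope z = 1.6: A = zy² = 1.6×0.378² = 0.2286 m²; P = 2y√(1+z²) = 2×0.378×1.887 = 1.426 m.
Hydraulic radius R = A/P = 0.2286/1.426 = 0.1603 m.
V = (1/n) R^(2/3) √S = (1/0.017) × 0.1603^(2/3) × √0.0031 = 0.9664 m/s. Hydraulic depth D_h = A/T = 0.2286/1.21 = 0.189 m.
Froude number Fr = V/√(g·D_h) = 0.9664/√(9.81×0.189) = 0.71, which is less than 1, so the flow is subcritical.

subcritical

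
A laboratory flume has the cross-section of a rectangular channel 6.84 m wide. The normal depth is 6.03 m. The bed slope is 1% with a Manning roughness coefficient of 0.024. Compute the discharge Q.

Flow area A = b·y = 6.84 × 6.03 = 41.25 m². Wetted perimeter P = b + 2y = 6.84 + 2×6.03 = 18.9 m.
Hydraulic radius R = A/P = 41.25/18.9 = 2.182 m.
Manning's equation: Q = (1/n) A R^(2/3) S^(1/2) = (1/0.024) × 41.25 × 2.182^(2/3) × 0.01^(1/2) = 289 m³/s.

Q = 289 m³/s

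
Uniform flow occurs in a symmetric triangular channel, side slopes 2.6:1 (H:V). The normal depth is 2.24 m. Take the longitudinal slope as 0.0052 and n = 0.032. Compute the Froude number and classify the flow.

For a triangular section with side slope z = 2.6: A = zy² = 2.6×2.24² = 13.05 m²; P = 2y√(1+z²) = 2×2.24×2.786 = 12.48 m.
Hydraulic radius R = A/P = 13.05/12.48 = 1.045 m.
V = (1/n) R^(2/3) √S = (1/0.032) × 1.045^(2/3) × √0.0052 = 2.321 m/s. Hydraulic depth D_h = A/T = 13.05/11.65 = 1.12 m.
Froude number Fr = V/√(g·D_h) = 2.321/√(9.81×1.12) = 0.7, which is less than 1, so the flow is subcritical.

subcritical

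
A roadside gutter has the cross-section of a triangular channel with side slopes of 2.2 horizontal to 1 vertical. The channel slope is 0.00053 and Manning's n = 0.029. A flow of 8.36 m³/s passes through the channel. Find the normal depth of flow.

Manning's equation rearranged: A R^(2/3) = nQ / (1·√S) = 0.029 × 8.36 / (√0.00053) = 10.53.
At y = 1.84 m: A R^(2/3) = 6.618 — short.
At y = 2.53 m: A R^(2/3) = 15.47 — over.
At y = 2.19 m: A R^(2/3) = 10.53 — close enough.

y_n = 2.19 m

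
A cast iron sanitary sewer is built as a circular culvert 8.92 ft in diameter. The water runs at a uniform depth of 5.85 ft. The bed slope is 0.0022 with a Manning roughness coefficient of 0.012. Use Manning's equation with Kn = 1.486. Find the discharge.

For a circular section of diameter D = 8.92 ft at depth y = 5.85 ft, the central angle is θ = 2 arccos(1 − 2y/D) = 3.775 rad. Then A = (D²/8)(θ − sin θ) = 43.44 ft² and P = Dθ/2 = 16.84 ft.
Hydraulic radius R = A/P = 43.44/16.84 = 2.58 ft.
Manning's equation: Q = (1.486/n) A R^(2/3) S^(1/2) = (1.486/0.012) × 43.44 × 2.58^(2/3) × 0.0022^(1/2) = 475 ft³/s.

Q = 475 ft³/s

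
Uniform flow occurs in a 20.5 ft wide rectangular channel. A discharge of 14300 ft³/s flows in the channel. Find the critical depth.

y_c = 24.7 ft

For a rectangular channel, critical depth y_c = (q²/g)^(1/3) where q = Q/b = 14300/20.5 = 697.6 ft²/s.
So y_c = (697.6²/32.2)^(1/3) = 24.7 ft.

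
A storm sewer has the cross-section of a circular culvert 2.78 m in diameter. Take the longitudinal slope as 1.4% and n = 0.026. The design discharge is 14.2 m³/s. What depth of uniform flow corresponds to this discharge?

Manning's equation rearranged: A R^(2/3) = nQ / (1·√S) = 0.026 × 14.2 / (√0.014) = 3.12.
Trying y = 1.38 m: A R^(2/3) = 2.352 — low.
Trying y = 1.64 m: A R^(2/3) = 3.117 — matches.

y_n = 1.64 m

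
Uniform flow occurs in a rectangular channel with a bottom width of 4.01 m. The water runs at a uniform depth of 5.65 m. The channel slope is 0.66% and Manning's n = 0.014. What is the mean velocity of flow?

Flow area A = b·y = 4.01 × 5.65 = 22.66 m². Wetted perimeter P = b + 2y = 4.01 + 2×5.65 = 15.31 m.
Hydraulic radius R = A/P = 22.66/15.31 = 1.48 m.
From Manning's equation, V = (1/n) R^(2/3) S^(1/2) = (1/0.014) × 1.48^(2/3) × 0.0066^(1/2) = 7.54 m/s.

V = 7.54 m/s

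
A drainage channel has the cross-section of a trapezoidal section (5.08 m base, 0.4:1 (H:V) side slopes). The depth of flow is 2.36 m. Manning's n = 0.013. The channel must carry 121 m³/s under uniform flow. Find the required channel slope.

S = 0.00783

With bottom width b = 5.08 m and side slope z = 0.4: A = (b + zy)y = (5.08 + 0.4×2.36)×2.36 = 14.22 m²; P = b + 2y√(1+z²) = 5.08 + 2×2.36×1.077 = 10.16 m.
Hydraulic radius R = A/P = 14.22/10.16 = 1.399 m.
From Manning's equation, S = [nQ / (1 A R^(2/3))]² = [0.013 × 121 / (1 × 14.22 × 1.399^(2/3))]² = 0.00783.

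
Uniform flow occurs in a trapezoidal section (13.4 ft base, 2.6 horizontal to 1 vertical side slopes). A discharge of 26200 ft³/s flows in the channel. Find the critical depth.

At critical depth, Q² T / (g A³) = 1, i.e. A³/T = Q²/g = 26200²/32.2 = 21320000.
Trying y = 14.8 ft: A³/T = 5010000 — low.
Trying y = 25.6 ft: A³/T = 58540000 — high.
Trying y = 20.5 ft: A³/T = 21300000 — matches.

y_c = 20.5 ft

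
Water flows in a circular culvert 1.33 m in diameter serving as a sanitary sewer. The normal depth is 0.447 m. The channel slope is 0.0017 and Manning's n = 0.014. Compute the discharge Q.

For a circular section of diameter D = 1.33 m at depth y = 0.447 m, the central angle is θ = 2 arccos(1 − 2y/D) = 2.474 rad. Then A = (D²/8)(θ − sin θ) = 0.41 m² and P = Dθ/2 = 1.645 m.
Hydraulic radius R = A/P = 0.41/1.645 = 0.2492 m.
Manning's equation: Q = (1/n) A R^(2/3) S^(1/2) = (1/0.014) × 0.41 × 0.2492^(2/3) × 0.0017^(1/2) = 0.478 m³/s.

Q = 0.478 m³/s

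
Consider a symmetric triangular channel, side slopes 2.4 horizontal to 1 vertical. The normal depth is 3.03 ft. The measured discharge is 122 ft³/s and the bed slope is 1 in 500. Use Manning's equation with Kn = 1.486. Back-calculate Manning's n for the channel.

n = 0.015

For a triangular section with side slope z = 2.4: A = zy² = 2.4×3.03² = 22.03 ft²; P = 2y√(1+z²) = 2×3.03×2.6 = 15.76 ft.
Hydraulic radius R = A/P = 22.03/15.76 = 1.398 ft.
Rearranging Manning's equation: n = (1.486/Q) A R^(2/3) S^(1/2) = (1.486/122) × 22.03 × 1.398^(2/3) × √0.002 = 0.015.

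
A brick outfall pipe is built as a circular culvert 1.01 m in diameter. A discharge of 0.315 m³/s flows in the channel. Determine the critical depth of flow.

y_c = 0.313 m

At critical depth, Q² T / (g A³) = 1, i.e. A³/T = Q²/g = 0.315²/9.81 = 0.01011.
At y = 0.387 m: A³/T = 0.02296 — too large.
At y = 0.313 m: A³/T = 0.01012 — matches.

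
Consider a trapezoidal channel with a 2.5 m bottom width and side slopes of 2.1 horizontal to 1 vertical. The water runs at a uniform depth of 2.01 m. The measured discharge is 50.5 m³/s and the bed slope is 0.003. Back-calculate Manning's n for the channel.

n = 0.016

With bottom width b = 2.5 m and side slope z = 2.1: A = (b + zy)y = (2.5 + 2.1×2.01)×2.01 = 13.51 m²; P = b + 2y√(1+z²) = 2.5 + 2×2.01×2.326 = 11.85 m.
Hydraulic radius R = A/P = 13.51/11.85 = 1.14 m.
Rearranging Manning's equation: n = (1/Q) A R^(2/3) S^(1/2) = (1/50.5) × 13.51 × 1.14^(2/3) × √0.003 = 0.016.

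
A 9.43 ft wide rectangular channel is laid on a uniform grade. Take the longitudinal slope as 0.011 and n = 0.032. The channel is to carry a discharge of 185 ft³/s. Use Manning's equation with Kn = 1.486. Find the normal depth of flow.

Manning's equation rearranged: A R^(2/3) = nQ / (1.486·√S) = 0.032 × 185 / (1.486 × √0.011) = 37.98.
Try y = 2.21 ft: A R^(2/3) = 27.37 — low.
Try y = 2.78 ft: A R^(2/3) = 38.05 — ≈ 37.98.

y_n = 2.78 ft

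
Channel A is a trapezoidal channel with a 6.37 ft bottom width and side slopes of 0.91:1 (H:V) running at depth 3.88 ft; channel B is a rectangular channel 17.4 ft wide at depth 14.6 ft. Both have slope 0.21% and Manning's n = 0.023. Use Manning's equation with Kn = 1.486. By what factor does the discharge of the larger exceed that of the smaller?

11.8

Channel A: With bottom width b = 6.37 ft and side slope z = 0.91: A = (b + zy)y = (6.37 + 0.91×3.88)×3.88 = 38.42 ft²; P = b + 2y√(1+z²) = 6.37 + 2×3.88×1.352 = 16.86 ft. Hydraulic radius R = A/P = 38.42/16.86 = 2.278 ft. Q_A = (1.486/0.023)·38.42·2.278^(2/3)·√0.0021 = 196.9 ft³/s.
Channel B: Flow area A = b·y = 17.4 × 14.6 = 254 ft². Wetted perimeter P = b + 2y = 17.4 + 2×14.6 = 46.6 ft. Hydraulic radius R = A/P = 254/46.6 = 5.452 ft. Q_B = (1.486/0.023)·254·5.452^(2/3)·√0.0021 = 2330 ft³/s.
The larger discharge is 2330 ft³/s and the smaller is 196.9 ft³/s; the ratio is 11.8.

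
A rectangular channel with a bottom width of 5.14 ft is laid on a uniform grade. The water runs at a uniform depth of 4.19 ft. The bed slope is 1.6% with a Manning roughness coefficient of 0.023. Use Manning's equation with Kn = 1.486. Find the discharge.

Q = 240 ft³/s

Flow area A = b·y = 5.14 × 4.19 = 21.54 ft². Wetted perimeter P = b + 2y = 5.14 + 2×4.19 = 13.52 ft.
Hydraulic radius R = A/P = 21.54/13.52 = 1.593 ft.
Manning's equation: Q = (1.486/n) A R^(2/3) S^(1/2) = (1.486/0.023) × 21.54 × 1.593^(2/3) × 0.016^(1/2) = 240 ft³/s.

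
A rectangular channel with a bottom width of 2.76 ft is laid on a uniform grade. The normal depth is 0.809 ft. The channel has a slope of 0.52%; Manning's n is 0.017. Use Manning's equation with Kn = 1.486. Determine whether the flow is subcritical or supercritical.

subcritical

Flow area A = b·y = 2.76 × 0.809 = 2.233 ft². Wetted perimeter P = b + 2y = 2.76 + 2×0.809 = 4.378 ft.
Hydraulic radius R = A/P = 2.233/4.378 = 0.51 ft.
V = (1.486/n) R^(2/3) √S = (1.486/0.017) × 0.51^(2/3) × √0.0052 = 4.024 ft/s. Hydraulic depth D_h = A/T = 2.233/2.76 = 0.809 ft.
Froude number Fr = V/√(g·D_h) = 4.024/√(32.2×0.809) = 0.788, which is less than 1, so the flow is subcritical.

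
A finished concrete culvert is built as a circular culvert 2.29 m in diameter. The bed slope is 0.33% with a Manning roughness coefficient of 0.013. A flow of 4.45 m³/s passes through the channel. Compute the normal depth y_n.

Manning's equation rearranged: A R^(2/3) = nQ / (1·√S) = 0.013 × 4.45 / (√0.0033) = 1.007.
At y = 1.06 m: A R^(2/3) = 1.243 — over.
At y = 0.942 m: A R^(2/3) = 1.007 — matches.

y_n = 0.942 m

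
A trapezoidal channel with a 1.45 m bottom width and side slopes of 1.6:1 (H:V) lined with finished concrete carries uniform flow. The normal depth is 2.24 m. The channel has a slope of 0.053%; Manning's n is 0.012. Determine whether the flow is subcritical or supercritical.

subcritical

With bottom width b = 1.45 m and side slope z = 1.6: A = (b + zy)y = (1.45 + 1.6×2.24)×2.24 = 11.28 m²; P = b + 2y√(1+z²) = 1.45 + 2×2.24×1.887 = 9.903 m.
Hydraulic radius R = A/P = 11.28/9.903 = 1.139 m.
V = (1/n) R^(2/3) √S = (1/0.012) × 1.139^(2/3) × √0.00053 = 2.092 m/s. Hydraulic depth D_h = A/T = 11.28/8.618 = 1.308 m.
Froude number Fr = V/√(g·D_h) = 2.092/√(9.81×1.308) = 0.584, which is less than 1, so the flow is subcritical.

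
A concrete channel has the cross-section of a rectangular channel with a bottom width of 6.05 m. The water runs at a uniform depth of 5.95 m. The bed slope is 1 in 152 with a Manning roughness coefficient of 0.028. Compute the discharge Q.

Q = 166 m³/s

Flow area A = b·y = 6.05 × 5.95 = 36 m². Wetted perimeter P = b + 2y = 6.05 + 2×5.95 = 17.95 m.
Hydraulic radius R = A/P = 36/17.95 = 2.005 m.
Manning's equation: Q = (1/n) A R^(2/3) S^(1/2) = (1/0.028) × 36 × 2.005^(2/3) × 0.006579^(1/2) = 166 m³/s.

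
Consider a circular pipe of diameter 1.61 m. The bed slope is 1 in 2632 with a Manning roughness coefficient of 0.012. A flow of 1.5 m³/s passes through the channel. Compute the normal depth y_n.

y_n = 1.12 m

Manning's equation rearranged: A R^(2/3) = nQ / (1·√S) = 0.012 × 1.5 / (√0.0003799) = 0.9235.
At y = 1.41 m: A R^(2/3) = 1.167 — over.
At y = 0.985 m: A R^(2/3) = 0.768 — short.
At y = 1.12 m: A R^(2/3) = 0.9216 — matches.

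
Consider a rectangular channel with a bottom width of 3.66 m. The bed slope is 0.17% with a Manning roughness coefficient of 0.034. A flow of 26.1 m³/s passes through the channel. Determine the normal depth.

y_n = 4.86 m

Manning's equation rearranged: A R^(2/3) = nQ / (1·√S) = 0.034 × 26.1 / (√0.0017) = 21.52.
Trying y = 5.55 m: A R^(2/3) = 25.13 — over.
Trying y = 4.19 m: A R^(2/3) = 18.02 — short.
Trying y = 4.86 m: A R^(2/3) = 21.51 — matches.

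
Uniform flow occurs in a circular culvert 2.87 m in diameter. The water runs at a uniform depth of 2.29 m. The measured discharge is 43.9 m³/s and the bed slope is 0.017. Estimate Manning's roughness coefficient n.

n = 0.015

For a circular section of diameter D = 2.87 m at depth y = 2.29 m, the central angle is θ = 2 arccos(1 − 2y/D) = 4.418 rad. Then A = (D²/8)(θ − sin θ) = 5.534 m² and P = Dθ/2 = 6.34 m.
Hydraulic radius R = A/P = 5.534/6.34 = 0.8729 m.
Rearranging Manning's equation: n = (1/Q) A R^(2/3) S^(1/2) = (1/43.9) × 5.534 × 0.8729^(2/3) × √0.017 = 0.015.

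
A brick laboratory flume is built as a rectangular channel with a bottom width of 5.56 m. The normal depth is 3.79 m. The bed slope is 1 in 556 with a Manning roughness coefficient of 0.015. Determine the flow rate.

Flow area A = b·y = 5.56 × 3.79 = 21.07 m². Wetted perimeter P = b + 2y = 5.56 + 2×3.79 = 13.14 m.
Hydraulic radius R = A/P = 21.07/13.14 = 1.604 m.
Manning's equation: Q = (1/n) A R^(2/3) S^(1/2) = (1/0.015) × 21.07 × 1.604^(2/3) × 0.001799^(1/2) = 81.6 m³/s.

Q = 81.6 m³/s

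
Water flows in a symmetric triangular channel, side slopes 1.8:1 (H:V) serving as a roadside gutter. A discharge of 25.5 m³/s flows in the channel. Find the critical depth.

At critical depth, Q² T / (g A³) = 1, i.e. A³/T = Q²/g = 25.5²/9.81 = 66.28.
Try y = 1.56 m: A³/T = 14.97 — short.
Try y = 2.4 m: A³/T = 129 — over.
Try y = 2.1 m: A³/T = 66.16 — ≈ 66.28.

y_c = 2.1 m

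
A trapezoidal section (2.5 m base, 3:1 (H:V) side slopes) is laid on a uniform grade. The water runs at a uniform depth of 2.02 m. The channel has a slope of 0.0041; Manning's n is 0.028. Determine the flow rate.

With bottom width b = 2.5 m and side slope z = 3: A = (b + zy)y = (2.5 + 3×2.02)×2.02 = 17.29 m²; P = b + 2y√(1+z²) = 2.5 + 2×2.02×3.162 = 15.28 m.
Hydraulic radius R = A/P = 17.29/15.28 = 1.132 m.
Manning's equation: Q = (1/n) A R^(2/3) S^(1/2) = (1/0.028) × 17.29 × 1.132^(2/3) × 0.0041^(1/2) = 42.9 m³/s.

Q = 42.9 m³/s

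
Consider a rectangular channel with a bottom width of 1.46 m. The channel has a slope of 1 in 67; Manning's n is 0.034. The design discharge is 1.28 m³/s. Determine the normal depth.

y_n = 0.534 m

Manning's equation rearranged: A R^(2/3) = nQ / (1·√S) = 0.034 × 1.28 / (√0.01493) = 0.3562.
Try y = 0.634 m: A R^(2/3) = 0.4503 — high.
Try y = 0.384 m: A R^(2/3) = 0.2235 — low.
Try y = 0.534 m: A R^(2/3) = 0.3559 — close enough.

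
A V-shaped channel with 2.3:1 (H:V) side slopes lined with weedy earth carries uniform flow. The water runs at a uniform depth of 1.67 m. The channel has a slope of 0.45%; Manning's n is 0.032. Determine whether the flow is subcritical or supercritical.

subcritical

For a triangular section with side slope z = 2.3: A = zy² = 2.3×1.67² = 6.414 m²; P = 2y√(1+z²) = 2×1.67×2.508 = 8.377 m.
Hydraulic radius R = A/P = 6.414/8.377 = 0.7658 m.
V = (1/n) R^(2/3) √S = (1/0.032) × 0.7658^(2/3) × √0.0045 = 1.755 m/s. Hydraulic depth D_h = A/T = 6.414/7.682 = 0.835 m.
Froude number Fr = V/√(g·D_h) = 1.755/√(9.81×0.835) = 0.613, which is less than 1, so the flow is subcritical.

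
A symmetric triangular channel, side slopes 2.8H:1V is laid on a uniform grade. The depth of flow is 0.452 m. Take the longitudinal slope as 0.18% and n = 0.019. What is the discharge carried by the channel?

Q = 0.455 m³/s

For a triangular section with side slope z = 2.8: A = zy² = 2.8×0.452² = 0.5721 m²; P = 2y√(1+z²) = 2×0.452×2.973 = 2.688 m.
Hydraulic radius R = A/P = 0.5721/2.688 = 0.2128 m.
Manning's equation: Q = (1/n) A R^(2/3) S^(1/2) = (1/0.019) × 0.5721 × 0.2128^(2/3) × 0.0018^(1/2) = 0.455 m³/s.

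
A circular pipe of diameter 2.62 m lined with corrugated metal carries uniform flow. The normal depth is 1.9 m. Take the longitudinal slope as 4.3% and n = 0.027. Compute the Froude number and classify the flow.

For a circular section of diameter D = 2.62 m at depth y = 1.9 m, the central angle is θ = 2 arccos(1 − 2y/D) = 4.076 rad. Then A = (D²/8)(θ − sin θ) = 4.187 m² and P = Dθ/2 = 5.34 m.
Hydraulic radius R = A/P = 4.187/5.34 = 0.7842 m.
V = (1/n) R^(2/3) √S = (1/0.027) × 0.7842^(2/3) × √0.043 = 6.531 m/s. Hydraulic depth D_h = A/T = 4.187/2.339 = 1.79 m.
Froude number Fr = V/√(g·D_h) = 6.531/√(9.81×1.79) = 1.56, which is greater than 1, so the flow is supercritical.

supercritical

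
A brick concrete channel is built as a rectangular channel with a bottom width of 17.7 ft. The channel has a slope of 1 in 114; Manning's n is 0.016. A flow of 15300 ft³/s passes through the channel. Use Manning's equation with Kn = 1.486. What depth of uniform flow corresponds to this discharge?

y_n = 27.9 ft

Manning's equation rearranged: A R^(2/3) = nQ / (1.486·√S) = 0.016 × 15300 / (1.486 × √0.008772) = 1759.
Try y = 35.3 ft: A R^(2/3) = 2303 — over.
Try y = 21.6 ft: A R^(2/3) = 1301 — short.
Try y = 27.9 ft: A R^(2/3) = 1758 — close enough.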